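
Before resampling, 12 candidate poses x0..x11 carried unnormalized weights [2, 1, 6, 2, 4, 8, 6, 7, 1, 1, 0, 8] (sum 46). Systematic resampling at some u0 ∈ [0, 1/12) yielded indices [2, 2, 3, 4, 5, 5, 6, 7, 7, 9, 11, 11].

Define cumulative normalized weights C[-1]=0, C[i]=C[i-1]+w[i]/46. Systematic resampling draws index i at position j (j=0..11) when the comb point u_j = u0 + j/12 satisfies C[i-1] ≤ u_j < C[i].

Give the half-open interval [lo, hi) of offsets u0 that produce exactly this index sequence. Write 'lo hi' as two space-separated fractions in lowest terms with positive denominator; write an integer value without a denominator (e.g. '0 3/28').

3/46 5/69

C = [1/23, 3/46, 9/46, 11/46, 15/46, 1/2, 29/46, 18/23, 37/46, 19/23, 19/23, 1]
j=0 picked index 2: u0 ∈ [3/46, 9/46)
j=1 picked index 2: u0 ∈ [-5/276, 31/276)
j=2 picked index 3: u0 ∈ [2/69, 5/69)
j=3 picked index 4: u0 ∈ [-1/92, 7/92)
j=4 picked index 5: u0 ∈ [-1/138, 1/6)
j=5 picked index 5: u0 ∈ [-25/276, 1/12)
j=6 picked index 6: u0 ∈ [0, 3/23)
j=7 picked index 7: u0 ∈ [13/276, 55/276)
j=8 picked index 7: u0 ∈ [-5/138, 8/69)
j=9 picked index 9: u0 ∈ [5/92, 7/92)
j=10 picked index 11: u0 ∈ [-1/138, 1/6)
j=11 picked index 11: u0 ∈ [-25/276, 1/12)
intersection: [3/46, 5/69)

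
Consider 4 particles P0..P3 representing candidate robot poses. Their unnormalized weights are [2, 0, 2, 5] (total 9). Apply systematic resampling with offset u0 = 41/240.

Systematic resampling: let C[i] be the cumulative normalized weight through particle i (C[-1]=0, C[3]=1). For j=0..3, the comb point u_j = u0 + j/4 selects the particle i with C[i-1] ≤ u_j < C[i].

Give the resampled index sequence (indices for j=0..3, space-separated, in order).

C = [2/9, 2/9, 4/9, 1]
j=0: u_0=41/240 ∈ [0, 2/9) → index 0
j=1: u_1=101/240 ∈ [2/9, 4/9) → index 2
j=2: u_2=161/240 ∈ [4/9, 1) → index 3
j=3: u_3=221/240 ∈ [4/9, 1) → index 3

0 2 3 3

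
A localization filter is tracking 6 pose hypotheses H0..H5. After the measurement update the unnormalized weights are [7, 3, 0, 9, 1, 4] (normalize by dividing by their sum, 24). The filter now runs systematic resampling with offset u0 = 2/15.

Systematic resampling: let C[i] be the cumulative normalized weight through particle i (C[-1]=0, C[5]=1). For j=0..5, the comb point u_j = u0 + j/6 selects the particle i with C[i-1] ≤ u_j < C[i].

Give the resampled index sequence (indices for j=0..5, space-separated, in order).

0 1 3 3 4 5

C = [7/24, 5/12, 5/12, 19/24, 5/6, 1]
j=0: u_0=2/15 ∈ [0, 7/24) → index 0
j=1: u_1=3/10 ∈ [7/24, 5/12) → index 1
j=2: u_2=7/15 ∈ [5/12, 19/24) → index 3
j=3: u_3=19/30 ∈ [5/12, 19/24) → index 3
j=4: u_4=4/5 ∈ [19/24, 5/6) → index 4
j=5: u_5=29/30 ∈ [5/6, 1) → index 5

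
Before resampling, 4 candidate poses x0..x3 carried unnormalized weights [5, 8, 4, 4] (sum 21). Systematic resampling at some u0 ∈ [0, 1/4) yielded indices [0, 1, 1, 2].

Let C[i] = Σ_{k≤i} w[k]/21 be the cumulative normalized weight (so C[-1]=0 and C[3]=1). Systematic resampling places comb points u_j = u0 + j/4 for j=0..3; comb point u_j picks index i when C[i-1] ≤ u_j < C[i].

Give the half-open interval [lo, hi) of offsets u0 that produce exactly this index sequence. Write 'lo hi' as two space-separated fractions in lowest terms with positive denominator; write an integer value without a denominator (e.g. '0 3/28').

C = [5/21, 13/21, 17/21, 1]
j=0 picked index 0: u0 ∈ [0, 5/21)
j=1 picked index 1: u0 ∈ [-1/84, 31/84)
j=2 picked index 1: u0 ∈ [-11/42, 5/42)
j=3 picked index 2: u0 ∈ [-11/84, 5/84)
intersection: [0, 5/84)

0 5/84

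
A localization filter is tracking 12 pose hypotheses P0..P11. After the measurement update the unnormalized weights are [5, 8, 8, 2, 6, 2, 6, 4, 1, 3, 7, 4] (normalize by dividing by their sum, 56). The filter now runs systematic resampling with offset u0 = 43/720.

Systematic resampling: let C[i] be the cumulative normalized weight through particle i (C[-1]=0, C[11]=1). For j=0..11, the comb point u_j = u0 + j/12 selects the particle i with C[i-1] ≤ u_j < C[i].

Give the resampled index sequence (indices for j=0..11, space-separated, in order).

0 1 1 2 3 4 6 6 7 10 10 11

C = [5/56, 13/56, 3/8, 23/56, 29/56, 31/56, 37/56, 41/56, 3/4, 45/56, 13/14, 1]
j=0: u_0=43/720 ∈ [0, 5/56) → index 0
j=1: u_1=103/720 ∈ [5/56, 13/56) → index 1
j=2: u_2=163/720 ∈ [5/56, 13/56) → index 1
j=3: u_3=223/720 ∈ [13/56, 3/8) → index 2
j=4: u_4=283/720 ∈ [3/8, 23/56) → index 3
j=5: u_5=343/720 ∈ [23/56, 29/56) → index 4
j=6: u_6=403/720 ∈ [31/56, 37/56) → index 6
j=7: u_7=463/720 ∈ [31/56, 37/56) → index 6
j=8: u_8=523/720 ∈ [37/56, 41/56) → index 7
j=9: u_9=583/720 ∈ [45/56, 13/14) → index 10
j=10: u_10=643/720 ∈ [45/56, 13/14) → index 10
j=11: u_11=703/720 ∈ [13/14, 1) → index 11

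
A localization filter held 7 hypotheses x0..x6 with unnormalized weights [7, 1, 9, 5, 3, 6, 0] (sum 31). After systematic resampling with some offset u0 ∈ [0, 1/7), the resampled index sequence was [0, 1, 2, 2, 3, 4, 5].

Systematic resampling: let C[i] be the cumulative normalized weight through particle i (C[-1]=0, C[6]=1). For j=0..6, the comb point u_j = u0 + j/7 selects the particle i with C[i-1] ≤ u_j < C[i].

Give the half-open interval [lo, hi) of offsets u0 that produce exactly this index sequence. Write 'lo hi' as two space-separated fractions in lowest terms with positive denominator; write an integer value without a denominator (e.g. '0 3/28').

C = [7/31, 8/31, 17/31, 22/31, 25/31, 1, 1]
j=0 picked index 0: u0 ∈ [0, 7/31)
j=1 picked index 1: u0 ∈ [18/217, 25/217)
j=2 picked index 2: u0 ∈ [-6/217, 57/217)
j=3 picked index 2: u0 ∈ [-37/217, 26/217)
j=4 picked index 3: u0 ∈ [-5/217, 30/217)
j=5 picked index 4: u0 ∈ [-1/217, 20/217)
j=6 picked index 5: u0 ∈ [-11/217, 1/7)
intersection: [18/217, 20/217)

18/217 20/217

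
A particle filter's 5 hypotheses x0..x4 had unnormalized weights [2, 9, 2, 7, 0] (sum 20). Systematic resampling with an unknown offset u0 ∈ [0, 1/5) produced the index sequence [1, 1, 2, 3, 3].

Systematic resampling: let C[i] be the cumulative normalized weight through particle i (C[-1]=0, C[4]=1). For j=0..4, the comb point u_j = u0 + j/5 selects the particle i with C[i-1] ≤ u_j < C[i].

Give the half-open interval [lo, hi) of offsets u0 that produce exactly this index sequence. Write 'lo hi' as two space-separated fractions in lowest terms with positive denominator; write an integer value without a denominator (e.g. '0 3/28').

C = [1/10, 11/20, 13/20, 1, 1]
j=0 picked index 1: u0 ∈ [1/10, 11/20)
j=1 picked index 1: u0 ∈ [-1/10, 7/20)
j=2 picked index 2: u0 ∈ [3/20, 1/4)
j=3 picked index 3: u0 ∈ [1/20, 2/5)
j=4 picked index 3: u0 ∈ [-3/20, 1/5)
intersection: [3/20, 1/5)

3/20 1/5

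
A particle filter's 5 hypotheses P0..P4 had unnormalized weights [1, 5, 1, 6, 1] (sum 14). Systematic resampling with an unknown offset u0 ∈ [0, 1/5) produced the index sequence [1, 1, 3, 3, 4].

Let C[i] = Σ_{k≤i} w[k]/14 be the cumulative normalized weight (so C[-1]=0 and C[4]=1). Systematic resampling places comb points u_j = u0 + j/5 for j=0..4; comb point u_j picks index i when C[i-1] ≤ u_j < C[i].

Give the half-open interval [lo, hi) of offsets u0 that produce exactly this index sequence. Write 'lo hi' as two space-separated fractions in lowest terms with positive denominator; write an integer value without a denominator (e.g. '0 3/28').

9/70 1/5

C = [1/14, 3/7, 1/2, 13/14, 1]
j=0 picked index 1: u0 ∈ [1/14, 3/7)
j=1 picked index 1: u0 ∈ [-9/70, 8/35)
j=2 picked index 3: u0 ∈ [1/10, 37/70)
j=3 picked index 3: u0 ∈ [-1/10, 23/70)
j=4 picked index 4: u0 ∈ [9/70, 1/5)
intersection: [9/70, 1/5)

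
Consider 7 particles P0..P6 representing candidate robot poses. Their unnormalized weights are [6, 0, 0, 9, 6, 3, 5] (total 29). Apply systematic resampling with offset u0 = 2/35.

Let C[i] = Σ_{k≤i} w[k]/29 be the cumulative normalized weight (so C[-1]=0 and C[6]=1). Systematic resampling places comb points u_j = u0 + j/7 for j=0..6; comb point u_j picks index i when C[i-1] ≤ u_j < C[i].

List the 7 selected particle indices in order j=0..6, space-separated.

C = [6/29, 6/29, 6/29, 15/29, 21/29, 24/29, 1]
j=0: u_0=2/35 ∈ [0, 6/29) → index 0
j=1: u_1=1/5 ∈ [0, 6/29) → index 0
j=2: u_2=12/35 ∈ [6/29, 15/29) → index 3
j=3: u_3=17/35 ∈ [6/29, 15/29) → index 3
j=4: u_4=22/35 ∈ [15/29, 21/29) → index 4
j=5: u_5=27/35 ∈ [21/29, 24/29) → index 5
j=6: u_6=32/35 ∈ [24/29, 1) → index 6

0 0 3 3 4 5 6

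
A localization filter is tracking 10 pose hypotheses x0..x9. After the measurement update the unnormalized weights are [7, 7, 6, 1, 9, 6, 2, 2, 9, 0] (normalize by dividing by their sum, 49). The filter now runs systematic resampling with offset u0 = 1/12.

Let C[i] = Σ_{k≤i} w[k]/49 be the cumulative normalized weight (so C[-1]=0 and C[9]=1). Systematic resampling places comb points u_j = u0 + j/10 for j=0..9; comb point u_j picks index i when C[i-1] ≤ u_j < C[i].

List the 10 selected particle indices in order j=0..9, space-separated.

C = [1/7, 2/7, 20/49, 3/7, 30/49, 36/49, 38/49, 40/49, 1, 1]
j=0: u_0=1/12 ∈ [0, 1/7) → index 0
j=1: u_1=11/60 ∈ [1/7, 2/7) → index 1
j=2: u_2=17/60 ∈ [1/7, 2/7) → index 1
j=3: u_3=23/60 ∈ [2/7, 20/49) → index 2
j=4: u_4=29/60 ∈ [3/7, 30/49) → index 4
j=5: u_5=7/12 ∈ [3/7, 30/49) → index 4
j=6: u_6=41/60 ∈ [30/49, 36/49) → index 5
j=7: u_7=47/60 ∈ [38/49, 40/49) → index 7
j=8: u_8=53/60 ∈ [40/49, 1) → index 8
j=9: u_9=59/60 ∈ [40/49, 1) → index 8

0 1 1 2 4 4 5 7 8 8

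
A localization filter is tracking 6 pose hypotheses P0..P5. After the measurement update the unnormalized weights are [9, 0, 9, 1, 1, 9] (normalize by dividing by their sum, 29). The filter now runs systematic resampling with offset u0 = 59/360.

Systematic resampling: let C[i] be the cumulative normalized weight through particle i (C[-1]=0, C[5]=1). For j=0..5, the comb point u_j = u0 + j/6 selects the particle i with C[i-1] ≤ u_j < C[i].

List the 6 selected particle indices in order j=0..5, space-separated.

C = [9/29, 9/29, 18/29, 19/29, 20/29, 1]
j=0: u_0=59/360 ∈ [0, 9/29) → index 0
j=1: u_1=119/360 ∈ [9/29, 18/29) → index 2
j=2: u_2=179/360 ∈ [9/29, 18/29) → index 2
j=3: u_3=239/360 ∈ [19/29, 20/29) → index 4
j=4: u_4=299/360 ∈ [20/29, 1) → index 5
j=5: u_5=359/360 ∈ [20/29, 1) → index 5

0 2 2 4 5 5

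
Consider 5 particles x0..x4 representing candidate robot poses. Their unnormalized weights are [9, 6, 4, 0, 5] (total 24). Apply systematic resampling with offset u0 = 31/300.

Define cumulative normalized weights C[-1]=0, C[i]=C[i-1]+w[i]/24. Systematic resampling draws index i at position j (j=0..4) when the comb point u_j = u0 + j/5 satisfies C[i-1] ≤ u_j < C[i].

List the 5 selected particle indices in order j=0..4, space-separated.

C = [3/8, 5/8, 19/24, 19/24, 1]
j=0: u_0=31/300 ∈ [0, 3/8) → index 0
j=1: u_1=91/300 ∈ [0, 3/8) → index 0
j=2: u_2=151/300 ∈ [3/8, 5/8) → index 1
j=3: u_3=211/300 ∈ [5/8, 19/24) → index 2
j=4: u_4=271/300 ∈ [19/24, 1) → index 4

0 0 1 2 4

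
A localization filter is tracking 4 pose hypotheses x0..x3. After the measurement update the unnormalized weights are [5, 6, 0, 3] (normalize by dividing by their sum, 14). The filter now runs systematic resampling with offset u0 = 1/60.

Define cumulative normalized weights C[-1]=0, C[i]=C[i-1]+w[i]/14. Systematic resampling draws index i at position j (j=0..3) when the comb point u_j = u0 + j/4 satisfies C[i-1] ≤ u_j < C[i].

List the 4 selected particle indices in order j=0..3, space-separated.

C = [5/14, 11/14, 11/14, 1]
j=0: u_0=1/60 ∈ [0, 5/14) → index 0
j=1: u_1=4/15 ∈ [0, 5/14) → index 0
j=2: u_2=31/60 ∈ [5/14, 11/14) → index 1
j=3: u_3=23/30 ∈ [5/14, 11/14) → index 1

0 0 1 1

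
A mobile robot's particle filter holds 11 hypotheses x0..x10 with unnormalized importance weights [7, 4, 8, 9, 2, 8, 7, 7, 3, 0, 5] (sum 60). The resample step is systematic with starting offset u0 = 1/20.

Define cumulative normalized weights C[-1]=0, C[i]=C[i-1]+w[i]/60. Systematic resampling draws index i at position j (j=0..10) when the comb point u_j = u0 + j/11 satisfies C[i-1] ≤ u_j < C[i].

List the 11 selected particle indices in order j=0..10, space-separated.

0 1 2 3 3 5 5 6 7 8 10

C = [7/60, 11/60, 19/60, 7/15, 1/2, 19/30, 3/4, 13/15, 11/12, 11/12, 1]
j=0: u_0=1/20 ∈ [0, 7/60) → index 0
j=1: u_1=31/220 ∈ [7/60, 11/60) → index 1
j=2: u_2=51/220 ∈ [11/60, 19/60) → index 2
j=3: u_3=71/220 ∈ [19/60, 7/15) → index 3
j=4: u_4=91/220 ∈ [19/60, 7/15) → index 3
j=5: u_5=111/220 ∈ [1/2, 19/30) → index 5
j=6: u_6=131/220 ∈ [1/2, 19/30) → index 5
j=7: u_7=151/220 ∈ [19/30, 3/4) → index 6
j=8: u_8=171/220 ∈ [3/4, 13/15) → index 7
j=9: u_9=191/220 ∈ [13/15, 11/12) → index 8
j=10: u_10=211/220 ∈ [11/12, 1) → index 10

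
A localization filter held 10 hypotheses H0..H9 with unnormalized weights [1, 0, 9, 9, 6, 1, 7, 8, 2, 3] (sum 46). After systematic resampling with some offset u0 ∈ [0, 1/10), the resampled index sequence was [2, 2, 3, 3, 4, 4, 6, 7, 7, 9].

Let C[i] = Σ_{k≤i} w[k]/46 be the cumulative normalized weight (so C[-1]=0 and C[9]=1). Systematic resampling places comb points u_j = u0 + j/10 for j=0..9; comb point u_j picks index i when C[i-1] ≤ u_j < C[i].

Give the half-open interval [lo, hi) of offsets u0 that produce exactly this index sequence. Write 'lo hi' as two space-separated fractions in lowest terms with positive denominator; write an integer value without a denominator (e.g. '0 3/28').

C = [1/46, 1/46, 5/23, 19/46, 25/46, 13/23, 33/46, 41/46, 43/46, 1]
j=0 picked index 2: u0 ∈ [1/46, 5/23)
j=1 picked index 2: u0 ∈ [-9/115, 27/230)
j=2 picked index 3: u0 ∈ [2/115, 49/230)
j=3 picked index 3: u0 ∈ [-19/230, 13/115)
j=4 picked index 4: u0 ∈ [3/230, 33/230)
j=5 picked index 4: u0 ∈ [-2/23, 1/23)
j=6 picked index 6: u0 ∈ [-4/115, 27/230)
j=7 picked index 7: u0 ∈ [2/115, 22/115)
j=8 picked index 7: u0 ∈ [-19/230, 21/230)
j=9 picked index 9: u0 ∈ [4/115, 1/10)
intersection: [4/115, 1/23)

4/115 1/23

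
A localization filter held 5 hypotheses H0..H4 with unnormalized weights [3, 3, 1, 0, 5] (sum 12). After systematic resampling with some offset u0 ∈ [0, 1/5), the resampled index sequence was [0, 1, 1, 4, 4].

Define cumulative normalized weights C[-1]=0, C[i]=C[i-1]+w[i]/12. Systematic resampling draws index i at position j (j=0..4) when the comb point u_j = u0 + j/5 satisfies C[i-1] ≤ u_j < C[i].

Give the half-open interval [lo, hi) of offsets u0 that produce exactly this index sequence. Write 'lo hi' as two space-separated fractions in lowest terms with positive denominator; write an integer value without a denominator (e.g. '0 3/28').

C = [1/4, 1/2, 7/12, 7/12, 1]
j=0 picked index 0: u0 ∈ [0, 1/4)
j=1 picked index 1: u0 ∈ [1/20, 3/10)
j=2 picked index 1: u0 ∈ [-3/20, 1/10)
j=3 picked index 4: u0 ∈ [-1/60, 2/5)
j=4 picked index 4: u0 ∈ [-13/60, 1/5)
intersection: [1/20, 1/10)

1/20 1/10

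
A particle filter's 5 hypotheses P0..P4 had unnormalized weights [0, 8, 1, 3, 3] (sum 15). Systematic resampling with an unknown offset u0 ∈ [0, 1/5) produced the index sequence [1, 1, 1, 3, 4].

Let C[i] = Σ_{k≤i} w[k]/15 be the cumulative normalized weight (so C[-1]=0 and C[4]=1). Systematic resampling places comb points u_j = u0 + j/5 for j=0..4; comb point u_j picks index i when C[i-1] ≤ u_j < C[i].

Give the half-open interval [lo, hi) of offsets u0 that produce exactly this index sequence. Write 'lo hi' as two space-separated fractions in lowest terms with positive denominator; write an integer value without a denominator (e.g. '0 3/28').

0 2/15

C = [0, 8/15, 3/5, 4/5, 1]
j=0 picked index 1: u0 ∈ [0, 8/15)
j=1 picked index 1: u0 ∈ [-1/5, 1/3)
j=2 picked index 1: u0 ∈ [-2/5, 2/15)
j=3 picked index 3: u0 ∈ [0, 1/5)
j=4 picked index 4: u0 ∈ [0, 1/5)
intersection: [0, 2/15)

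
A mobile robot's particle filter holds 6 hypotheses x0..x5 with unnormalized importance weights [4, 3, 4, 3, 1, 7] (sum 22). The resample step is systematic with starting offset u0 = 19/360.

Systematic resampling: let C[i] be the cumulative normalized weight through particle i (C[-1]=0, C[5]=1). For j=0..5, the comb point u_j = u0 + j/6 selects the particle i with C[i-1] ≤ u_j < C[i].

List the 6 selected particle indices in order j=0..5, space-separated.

C = [2/11, 7/22, 1/2, 7/11, 15/22, 1]
j=0: u_0=19/360 ∈ [0, 2/11) → index 0
j=1: u_1=79/360 ∈ [2/11, 7/22) → index 1
j=2: u_2=139/360 ∈ [7/22, 1/2) → index 2
j=3: u_3=199/360 ∈ [1/2, 7/11) → index 3
j=4: u_4=259/360 ∈ [15/22, 1) → index 5
j=5: u_5=319/360 ∈ [15/22, 1) → index 5

0 1 2 3 5 5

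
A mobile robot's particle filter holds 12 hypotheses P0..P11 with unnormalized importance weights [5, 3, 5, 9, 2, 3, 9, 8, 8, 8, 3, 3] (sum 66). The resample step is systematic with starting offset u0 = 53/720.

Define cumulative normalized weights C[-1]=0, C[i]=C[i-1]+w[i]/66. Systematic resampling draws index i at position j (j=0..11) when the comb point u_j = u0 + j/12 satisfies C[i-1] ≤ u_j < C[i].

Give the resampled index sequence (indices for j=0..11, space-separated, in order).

C = [5/66, 4/33, 13/66, 1/3, 4/11, 9/22, 6/11, 2/3, 26/33, 10/11, 21/22, 1]
j=0: u_0=53/720 ∈ [0, 5/66) → index 0
j=1: u_1=113/720 ∈ [4/33, 13/66) → index 2
j=2: u_2=173/720 ∈ [13/66, 1/3) → index 3
j=3: u_3=233/720 ∈ [13/66, 1/3) → index 3
j=4: u_4=293/720 ∈ [4/11, 9/22) → index 5
j=5: u_5=353/720 ∈ [9/22, 6/11) → index 6
j=6: u_6=413/720 ∈ [6/11, 2/3) → index 7
j=7: u_7=473/720 ∈ [6/11, 2/3) → index 7
j=8: u_8=533/720 ∈ [2/3, 26/33) → index 8
j=9: u_9=593/720 ∈ [26/33, 10/11) → index 9
j=10: u_10=653/720 ∈ [26/33, 10/11) → index 9
j=11: u_11=713/720 ∈ [21/22, 1) → index 11

0 2 3 3 5 6 7 7 8 9 9 11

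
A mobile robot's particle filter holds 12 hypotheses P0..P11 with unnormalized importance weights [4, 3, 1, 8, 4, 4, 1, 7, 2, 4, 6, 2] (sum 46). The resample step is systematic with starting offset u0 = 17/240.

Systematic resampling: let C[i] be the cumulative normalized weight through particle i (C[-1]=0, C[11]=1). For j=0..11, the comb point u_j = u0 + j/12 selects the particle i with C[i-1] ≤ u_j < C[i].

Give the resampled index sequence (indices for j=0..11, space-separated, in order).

C = [2/23, 7/46, 4/23, 8/23, 10/23, 12/23, 25/46, 16/23, 17/23, 19/23, 22/23, 1]
j=0: u_0=17/240 ∈ [0, 2/23) → index 0
j=1: u_1=37/240 ∈ [7/46, 4/23) → index 2
j=2: u_2=19/80 ∈ [4/23, 8/23) → index 3
j=3: u_3=77/240 ∈ [4/23, 8/23) → index 3
j=4: u_4=97/240 ∈ [8/23, 10/23) → index 4
j=5: u_5=39/80 ∈ [10/23, 12/23) → index 5
j=6: u_6=137/240 ∈ [25/46, 16/23) → index 7
j=7: u_7=157/240 ∈ [25/46, 16/23) → index 7
j=8: u_8=59/80 ∈ [16/23, 17/23) → index 8
j=9: u_9=197/240 ∈ [17/23, 19/23) → index 9
j=10: u_10=217/240 ∈ [19/23, 22/23) → index 10
j=11: u_11=79/80 ∈ [22/23, 1) → index 11

0 2 3 3 4 5 7 7 8 9 10 11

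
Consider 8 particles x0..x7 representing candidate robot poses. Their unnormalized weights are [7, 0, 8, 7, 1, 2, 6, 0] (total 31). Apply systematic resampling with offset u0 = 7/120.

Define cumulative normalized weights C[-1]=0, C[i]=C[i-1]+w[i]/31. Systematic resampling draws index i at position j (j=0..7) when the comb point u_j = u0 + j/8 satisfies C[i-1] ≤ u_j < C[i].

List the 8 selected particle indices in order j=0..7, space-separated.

C = [7/31, 7/31, 15/31, 22/31, 23/31, 25/31, 1, 1]
j=0: u_0=7/120 ∈ [0, 7/31) → index 0
j=1: u_1=11/60 ∈ [0, 7/31) → index 0
j=2: u_2=37/120 ∈ [7/31, 15/31) → index 2
j=3: u_3=13/30 ∈ [7/31, 15/31) → index 2
j=4: u_4=67/120 ∈ [15/31, 22/31) → index 3
j=5: u_5=41/60 ∈ [15/31, 22/31) → index 3
j=6: u_6=97/120 ∈ [25/31, 1) → index 6
j=7: u_7=14/15 ∈ [25/31, 1) → index 6

0 0 2 2 3 3 6 6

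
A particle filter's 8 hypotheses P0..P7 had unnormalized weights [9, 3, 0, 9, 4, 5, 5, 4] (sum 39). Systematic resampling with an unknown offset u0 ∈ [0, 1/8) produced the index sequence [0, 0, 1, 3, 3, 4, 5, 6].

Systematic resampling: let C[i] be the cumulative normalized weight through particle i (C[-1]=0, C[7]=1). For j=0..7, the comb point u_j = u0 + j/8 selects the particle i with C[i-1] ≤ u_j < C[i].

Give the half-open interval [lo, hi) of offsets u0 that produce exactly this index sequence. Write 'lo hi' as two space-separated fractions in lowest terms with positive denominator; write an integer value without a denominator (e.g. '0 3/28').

0 5/312

C = [3/13, 4/13, 4/13, 7/13, 25/39, 10/13, 35/39, 1]
j=0 picked index 0: u0 ∈ [0, 3/13)
j=1 picked index 0: u0 ∈ [-1/8, 11/104)
j=2 picked index 1: u0 ∈ [-1/52, 3/52)
j=3 picked index 3: u0 ∈ [-7/104, 17/104)
j=4 picked index 3: u0 ∈ [-5/26, 1/26)
j=5 picked index 4: u0 ∈ [-9/104, 5/312)
j=6 picked index 5: u0 ∈ [-17/156, 1/52)
j=7 picked index 6: u0 ∈ [-11/104, 7/312)
intersection: [0, 5/312)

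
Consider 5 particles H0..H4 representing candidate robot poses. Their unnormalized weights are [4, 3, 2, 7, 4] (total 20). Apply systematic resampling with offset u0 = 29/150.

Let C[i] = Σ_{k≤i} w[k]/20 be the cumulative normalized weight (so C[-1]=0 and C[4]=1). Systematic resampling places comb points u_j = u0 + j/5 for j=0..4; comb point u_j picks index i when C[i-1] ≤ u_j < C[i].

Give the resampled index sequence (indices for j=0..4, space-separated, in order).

0 2 3 3 4

C = [1/5, 7/20, 9/20, 4/5, 1]
j=0: u_0=29/150 ∈ [0, 1/5) → index 0
j=1: u_1=59/150 ∈ [7/20, 9/20) → index 2
j=2: u_2=89/150 ∈ [9/20, 4/5) → index 3
j=3: u_3=119/150 ∈ [9/20, 4/5) → index 3
j=4: u_4=149/150 ∈ [4/5, 1) → index 4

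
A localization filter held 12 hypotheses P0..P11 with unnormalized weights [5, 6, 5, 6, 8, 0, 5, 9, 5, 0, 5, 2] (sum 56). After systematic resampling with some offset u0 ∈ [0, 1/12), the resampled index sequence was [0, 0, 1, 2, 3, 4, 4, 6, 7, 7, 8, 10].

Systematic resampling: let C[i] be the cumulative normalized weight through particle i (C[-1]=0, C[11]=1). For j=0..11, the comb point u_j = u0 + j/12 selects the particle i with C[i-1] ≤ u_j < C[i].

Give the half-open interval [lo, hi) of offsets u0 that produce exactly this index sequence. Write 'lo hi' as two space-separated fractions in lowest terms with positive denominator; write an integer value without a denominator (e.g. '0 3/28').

0 1/168

C = [5/56, 11/56, 2/7, 11/28, 15/28, 15/28, 5/8, 11/14, 7/8, 7/8, 27/28, 1]
j=0 picked index 0: u0 ∈ [0, 5/56)
j=1 picked index 0: u0 ∈ [-1/12, 1/168)
j=2 picked index 1: u0 ∈ [-13/168, 5/168)
j=3 picked index 2: u0 ∈ [-3/56, 1/28)
j=4 picked index 3: u0 ∈ [-1/21, 5/84)
j=5 picked index 4: u0 ∈ [-1/42, 5/42)
j=6 picked index 4: u0 ∈ [-3/28, 1/28)
j=7 picked index 6: u0 ∈ [-1/21, 1/24)
j=8 picked index 7: u0 ∈ [-1/24, 5/42)
j=9 picked index 7: u0 ∈ [-1/8, 1/28)
j=10 picked index 8: u0 ∈ [-1/21, 1/24)
j=11 picked index 10: u0 ∈ [-1/24, 1/21)
intersection: [0, 1/168)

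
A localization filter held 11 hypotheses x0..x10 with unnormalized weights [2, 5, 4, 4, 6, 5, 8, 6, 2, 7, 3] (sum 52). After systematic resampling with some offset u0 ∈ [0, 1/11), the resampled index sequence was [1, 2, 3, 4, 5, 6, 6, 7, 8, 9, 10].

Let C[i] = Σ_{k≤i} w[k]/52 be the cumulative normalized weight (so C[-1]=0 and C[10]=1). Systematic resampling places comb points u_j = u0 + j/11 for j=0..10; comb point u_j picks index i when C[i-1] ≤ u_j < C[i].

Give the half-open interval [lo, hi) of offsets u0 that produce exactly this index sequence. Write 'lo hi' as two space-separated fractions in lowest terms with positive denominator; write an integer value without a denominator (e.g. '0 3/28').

1/22 23/286

C = [1/26, 7/52, 11/52, 15/52, 21/52, 1/2, 17/26, 10/13, 21/26, 49/52, 1]
j=0 picked index 1: u0 ∈ [1/26, 7/52)
j=1 picked index 2: u0 ∈ [25/572, 69/572)
j=2 picked index 3: u0 ∈ [17/572, 61/572)
j=3 picked index 4: u0 ∈ [9/572, 75/572)
j=4 picked index 5: u0 ∈ [23/572, 3/22)
j=5 picked index 6: u0 ∈ [1/22, 57/286)
j=6 picked index 6: u0 ∈ [-1/22, 31/286)
j=7 picked index 7: u0 ∈ [5/286, 19/143)
j=8 picked index 8: u0 ∈ [6/143, 23/286)
j=9 picked index 9: u0 ∈ [-3/286, 71/572)
j=10 picked index 10: u0 ∈ [19/572, 1/11)
intersection: [1/22, 23/286)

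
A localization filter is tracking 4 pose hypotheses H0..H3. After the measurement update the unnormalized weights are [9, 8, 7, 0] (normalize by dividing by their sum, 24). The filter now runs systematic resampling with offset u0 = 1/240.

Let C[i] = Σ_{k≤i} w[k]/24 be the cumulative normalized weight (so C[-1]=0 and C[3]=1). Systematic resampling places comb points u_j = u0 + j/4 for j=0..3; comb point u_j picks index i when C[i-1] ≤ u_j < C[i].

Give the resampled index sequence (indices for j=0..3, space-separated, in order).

C = [3/8, 17/24, 1, 1]
j=0: u_0=1/240 ∈ [0, 3/8) → index 0
j=1: u_1=61/240 ∈ [0, 3/8) → index 0
j=2: u_2=121/240 ∈ [3/8, 17/24) → index 1
j=3: u_3=181/240 ∈ [17/24, 1) → index 2

0 0 1 2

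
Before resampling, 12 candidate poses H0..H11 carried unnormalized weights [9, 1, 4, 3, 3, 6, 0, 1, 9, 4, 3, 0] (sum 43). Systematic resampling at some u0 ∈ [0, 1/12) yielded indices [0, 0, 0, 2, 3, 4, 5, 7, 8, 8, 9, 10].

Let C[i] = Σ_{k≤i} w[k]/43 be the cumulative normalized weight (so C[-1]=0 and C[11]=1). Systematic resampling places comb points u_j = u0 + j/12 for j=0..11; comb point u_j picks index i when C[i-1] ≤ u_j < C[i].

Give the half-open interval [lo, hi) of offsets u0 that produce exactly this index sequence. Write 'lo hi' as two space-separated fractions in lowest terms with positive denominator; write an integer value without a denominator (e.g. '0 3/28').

C = [9/43, 10/43, 14/43, 17/43, 20/43, 26/43, 26/43, 27/43, 36/43, 40/43, 1, 1]
j=0 picked index 0: u0 ∈ [0, 9/43)
j=1 picked index 0: u0 ∈ [-1/12, 65/516)
j=2 picked index 0: u0 ∈ [-1/6, 11/258)
j=3 picked index 2: u0 ∈ [-3/172, 13/172)
j=4 picked index 3: u0 ∈ [-1/129, 8/129)
j=5 picked index 4: u0 ∈ [-11/516, 25/516)
j=6 picked index 5: u0 ∈ [-3/86, 9/86)
j=7 picked index 7: u0 ∈ [11/516, 23/516)
j=8 picked index 8: u0 ∈ [-5/129, 22/129)
j=9 picked index 8: u0 ∈ [-21/172, 15/172)
j=10 picked index 9: u0 ∈ [1/258, 25/258)
j=11 picked index 10: u0 ∈ [7/516, 1/12)
intersection: [11/516, 11/258)

11/516 11/258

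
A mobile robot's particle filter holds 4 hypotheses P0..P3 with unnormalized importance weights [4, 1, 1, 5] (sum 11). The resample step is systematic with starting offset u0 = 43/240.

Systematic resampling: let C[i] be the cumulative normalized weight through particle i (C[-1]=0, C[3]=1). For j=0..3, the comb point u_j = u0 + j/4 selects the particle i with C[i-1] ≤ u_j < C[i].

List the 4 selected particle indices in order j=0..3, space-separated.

C = [4/11, 5/11, 6/11, 1]
j=0: u_0=43/240 ∈ [0, 4/11) → index 0
j=1: u_1=103/240 ∈ [4/11, 5/11) → index 1
j=2: u_2=163/240 ∈ [6/11, 1) → index 3
j=3: u_3=223/240 ∈ [6/11, 1) → index 3

0 1 3 3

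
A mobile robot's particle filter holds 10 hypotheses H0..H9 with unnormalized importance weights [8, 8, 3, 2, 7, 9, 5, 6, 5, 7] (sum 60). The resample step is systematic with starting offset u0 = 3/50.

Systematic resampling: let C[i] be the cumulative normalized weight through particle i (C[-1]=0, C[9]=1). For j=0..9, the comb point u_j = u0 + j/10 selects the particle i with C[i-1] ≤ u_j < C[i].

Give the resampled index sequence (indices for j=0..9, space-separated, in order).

C = [2/15, 4/15, 19/60, 7/20, 7/15, 37/60, 7/10, 4/5, 53/60, 1]
j=0: u_0=3/50 ∈ [0, 2/15) → index 0
j=1: u_1=4/25 ∈ [2/15, 4/15) → index 1
j=2: u_2=13/50 ∈ [2/15, 4/15) → index 1
j=3: u_3=9/25 ∈ [7/20, 7/15) → index 4
j=4: u_4=23/50 ∈ [7/20, 7/15) → index 4
j=5: u_5=14/25 ∈ [7/15, 37/60) → index 5
j=6: u_6=33/50 ∈ [37/60, 7/10) → index 6
j=7: u_7=19/25 ∈ [7/10, 4/5) → index 7
j=8: u_8=43/50 ∈ [4/5, 53/60) → index 8
j=9: u_9=24/25 ∈ [53/60, 1) → index 9

0 1 1 4 4 5 6 7 8 9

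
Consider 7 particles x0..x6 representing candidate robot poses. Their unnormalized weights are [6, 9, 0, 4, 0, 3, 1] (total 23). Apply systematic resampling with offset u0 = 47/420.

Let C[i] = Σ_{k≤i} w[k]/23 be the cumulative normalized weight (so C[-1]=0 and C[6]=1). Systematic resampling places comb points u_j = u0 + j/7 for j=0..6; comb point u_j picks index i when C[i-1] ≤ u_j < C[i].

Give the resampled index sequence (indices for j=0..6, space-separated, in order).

0 0 1 1 3 5 6

C = [6/23, 15/23, 15/23, 19/23, 19/23, 22/23, 1]
j=0: u_0=47/420 ∈ [0, 6/23) → index 0
j=1: u_1=107/420 ∈ [0, 6/23) → index 0
j=2: u_2=167/420 ∈ [6/23, 15/23) → index 1
j=3: u_3=227/420 ∈ [6/23, 15/23) → index 1
j=4: u_4=41/60 ∈ [15/23, 19/23) → index 3
j=5: u_5=347/420 ∈ [19/23, 22/23) → index 5
j=6: u_6=407/420 ∈ [22/23, 1) → index 6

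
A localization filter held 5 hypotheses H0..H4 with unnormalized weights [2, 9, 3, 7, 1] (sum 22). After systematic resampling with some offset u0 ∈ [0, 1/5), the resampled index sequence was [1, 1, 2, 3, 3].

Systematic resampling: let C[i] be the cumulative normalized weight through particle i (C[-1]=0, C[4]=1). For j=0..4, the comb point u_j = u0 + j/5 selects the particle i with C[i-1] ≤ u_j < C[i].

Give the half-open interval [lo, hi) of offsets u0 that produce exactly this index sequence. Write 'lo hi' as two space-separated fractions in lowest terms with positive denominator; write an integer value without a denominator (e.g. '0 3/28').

C = [1/11, 1/2, 7/11, 21/22, 1]
j=0 picked index 1: u0 ∈ [1/11, 1/2)
j=1 picked index 1: u0 ∈ [-6/55, 3/10)
j=2 picked index 2: u0 ∈ [1/10, 13/55)
j=3 picked index 3: u0 ∈ [2/55, 39/110)
j=4 picked index 3: u0 ∈ [-9/55, 17/110)
intersection: [1/10, 17/110)

1/10 17/110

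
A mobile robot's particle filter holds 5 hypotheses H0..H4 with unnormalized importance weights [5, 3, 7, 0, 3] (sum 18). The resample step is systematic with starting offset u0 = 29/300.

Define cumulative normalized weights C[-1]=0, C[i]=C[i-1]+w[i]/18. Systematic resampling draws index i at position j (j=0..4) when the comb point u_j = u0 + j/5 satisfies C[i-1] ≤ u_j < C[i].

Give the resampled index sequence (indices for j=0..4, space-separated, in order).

C = [5/18, 4/9, 5/6, 5/6, 1]
j=0: u_0=29/300 ∈ [0, 5/18) → index 0
j=1: u_1=89/300 ∈ [5/18, 4/9) → index 1
j=2: u_2=149/300 ∈ [4/9, 5/6) → index 2
j=3: u_3=209/300 ∈ [4/9, 5/6) → index 2
j=4: u_4=269/300 ∈ [5/6, 1) → index 4

0 1 2 2 4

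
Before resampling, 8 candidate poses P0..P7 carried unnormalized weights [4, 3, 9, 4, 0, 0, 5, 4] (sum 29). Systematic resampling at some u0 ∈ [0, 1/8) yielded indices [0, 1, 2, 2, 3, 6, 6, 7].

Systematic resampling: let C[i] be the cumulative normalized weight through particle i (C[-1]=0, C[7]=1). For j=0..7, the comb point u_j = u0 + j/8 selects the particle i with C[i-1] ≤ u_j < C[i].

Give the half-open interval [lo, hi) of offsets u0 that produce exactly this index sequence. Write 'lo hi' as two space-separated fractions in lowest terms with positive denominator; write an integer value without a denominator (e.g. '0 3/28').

C = [4/29, 7/29, 16/29, 20/29, 20/29, 20/29, 25/29, 1]
j=0 picked index 0: u0 ∈ [0, 4/29)
j=1 picked index 1: u0 ∈ [3/232, 27/232)
j=2 picked index 2: u0 ∈ [-1/116, 35/116)
j=3 picked index 2: u0 ∈ [-31/232, 41/232)
j=4 picked index 3: u0 ∈ [3/58, 11/58)
j=5 picked index 6: u0 ∈ [15/232, 55/232)
j=6 picked index 6: u0 ∈ [-7/116, 13/116)
j=7 picked index 7: u0 ∈ [-3/232, 1/8)
intersection: [15/232, 13/116)

15/232 13/116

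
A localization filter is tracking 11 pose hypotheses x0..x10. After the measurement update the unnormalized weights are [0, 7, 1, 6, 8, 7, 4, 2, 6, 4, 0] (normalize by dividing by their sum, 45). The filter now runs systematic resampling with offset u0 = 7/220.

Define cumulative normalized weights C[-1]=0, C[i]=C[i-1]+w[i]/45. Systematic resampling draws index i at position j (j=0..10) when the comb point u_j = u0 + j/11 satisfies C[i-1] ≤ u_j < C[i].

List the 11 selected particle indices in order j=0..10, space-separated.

1 1 3 3 4 4 5 6 7 8 9

C = [0, 7/45, 8/45, 14/45, 22/45, 29/45, 11/15, 7/9, 41/45, 1, 1]
j=0: u_0=7/220 ∈ [0, 7/45) → index 1
j=1: u_1=27/220 ∈ [0, 7/45) → index 1
j=2: u_2=47/220 ∈ [8/45, 14/45) → index 3
j=3: u_3=67/220 ∈ [8/45, 14/45) → index 3
j=4: u_4=87/220 ∈ [14/45, 22/45) → index 4
j=5: u_5=107/220 ∈ [14/45, 22/45) → index 4
j=6: u_6=127/220 ∈ [22/45, 29/45) → index 5
j=7: u_7=147/220 ∈ [29/45, 11/15) → index 6
j=8: u_8=167/220 ∈ [11/15, 7/9) → index 7
j=9: u_9=17/20 ∈ [7/9, 41/45) → index 8
j=10: u_10=207/220 ∈ [41/45, 1) → index 9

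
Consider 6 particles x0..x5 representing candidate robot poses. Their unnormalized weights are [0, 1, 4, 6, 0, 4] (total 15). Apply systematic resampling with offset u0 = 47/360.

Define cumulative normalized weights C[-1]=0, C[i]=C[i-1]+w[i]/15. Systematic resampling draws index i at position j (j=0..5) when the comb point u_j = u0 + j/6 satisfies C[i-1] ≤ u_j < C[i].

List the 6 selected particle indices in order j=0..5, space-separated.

C = [0, 1/15, 1/3, 11/15, 11/15, 1]
j=0: u_0=47/360 ∈ [1/15, 1/3) → index 2
j=1: u_1=107/360 ∈ [1/15, 1/3) → index 2
j=2: u_2=167/360 ∈ [1/3, 11/15) → index 3
j=3: u_3=227/360 ∈ [1/3, 11/15) → index 3
j=4: u_4=287/360 ∈ [11/15, 1) → index 5
j=5: u_5=347/360 ∈ [11/15, 1) → index 5

2 2 3 3 5 5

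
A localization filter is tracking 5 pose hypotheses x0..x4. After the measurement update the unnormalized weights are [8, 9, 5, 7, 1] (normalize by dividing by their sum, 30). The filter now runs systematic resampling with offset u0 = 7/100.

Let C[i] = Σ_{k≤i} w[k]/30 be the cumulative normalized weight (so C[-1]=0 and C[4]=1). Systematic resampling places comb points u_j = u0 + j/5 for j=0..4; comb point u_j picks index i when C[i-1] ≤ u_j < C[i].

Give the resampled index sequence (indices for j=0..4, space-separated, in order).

0 1 1 2 3

C = [4/15, 17/30, 11/15, 29/30, 1]
j=0: u_0=7/100 ∈ [0, 4/15) → index 0
j=1: u_1=27/100 ∈ [4/15, 17/30) → index 1
j=2: u_2=47/100 ∈ [4/15, 17/30) → index 1
j=3: u_3=67/100 ∈ [17/30, 11/15) → index 2
j=4: u_4=87/100 ∈ [11/15, 29/30) → index 3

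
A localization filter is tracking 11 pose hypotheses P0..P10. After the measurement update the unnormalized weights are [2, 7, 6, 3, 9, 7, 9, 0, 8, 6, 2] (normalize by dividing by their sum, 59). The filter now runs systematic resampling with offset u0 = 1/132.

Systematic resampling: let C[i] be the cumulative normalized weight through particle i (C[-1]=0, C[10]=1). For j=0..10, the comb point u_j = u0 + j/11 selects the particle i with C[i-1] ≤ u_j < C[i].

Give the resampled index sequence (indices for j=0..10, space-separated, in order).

C = [2/59, 9/59, 15/59, 18/59, 27/59, 34/59, 43/59, 43/59, 51/59, 57/59, 1]
j=0: u_0=1/132 ∈ [0, 2/59) → index 0
j=1: u_1=13/132 ∈ [2/59, 9/59) → index 1
j=2: u_2=25/132 ∈ [9/59, 15/59) → index 2
j=3: u_3=37/132 ∈ [15/59, 18/59) → index 3
j=4: u_4=49/132 ∈ [18/59, 27/59) → index 4
j=5: u_5=61/132 ∈ [27/59, 34/59) → index 5
j=6: u_6=73/132 ∈ [27/59, 34/59) → index 5
j=7: u_7=85/132 ∈ [34/59, 43/59) → index 6
j=8: u_8=97/132 ∈ [43/59, 51/59) → index 8
j=9: u_9=109/132 ∈ [43/59, 51/59) → index 8
j=10: u_10=11/12 ∈ [51/59, 57/59) → index 9

0 1 2 3 4 5 5 6 8 8 9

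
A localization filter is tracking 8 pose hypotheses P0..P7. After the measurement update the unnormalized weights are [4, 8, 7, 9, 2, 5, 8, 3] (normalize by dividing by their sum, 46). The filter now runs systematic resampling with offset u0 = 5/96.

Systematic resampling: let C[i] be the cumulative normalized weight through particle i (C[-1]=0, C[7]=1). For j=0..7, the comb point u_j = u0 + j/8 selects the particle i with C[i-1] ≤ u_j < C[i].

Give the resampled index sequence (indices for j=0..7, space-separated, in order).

0 1 2 3 3 5 6 6

C = [2/23, 6/23, 19/46, 14/23, 15/23, 35/46, 43/46, 1]
j=0: u_0=5/96 ∈ [0, 2/23) → index 0
j=1: u_1=17/96 ∈ [2/23, 6/23) → index 1
j=2: u_2=29/96 ∈ [6/23, 19/46) → index 2
j=3: u_3=41/96 ∈ [19/46, 14/23) → index 3
j=4: u_4=53/96 ∈ [19/46, 14/23) → index 3
j=5: u_5=65/96 ∈ [15/23, 35/46) → index 5
j=6: u_6=77/96 ∈ [35/46, 43/46) → index 6
j=7: u_7=89/96 ∈ [35/46, 43/46) → index 6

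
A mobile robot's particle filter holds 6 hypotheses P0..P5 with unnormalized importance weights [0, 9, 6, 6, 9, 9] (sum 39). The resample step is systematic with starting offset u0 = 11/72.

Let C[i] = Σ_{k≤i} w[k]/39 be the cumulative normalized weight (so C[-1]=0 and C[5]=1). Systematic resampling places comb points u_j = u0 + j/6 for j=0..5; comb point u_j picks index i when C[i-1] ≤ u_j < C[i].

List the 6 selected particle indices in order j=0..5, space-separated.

C = [0, 3/13, 5/13, 7/13, 10/13, 1]
j=0: u_0=11/72 ∈ [0, 3/13) → index 1
j=1: u_1=23/72 ∈ [3/13, 5/13) → index 2
j=2: u_2=35/72 ∈ [5/13, 7/13) → index 3
j=3: u_3=47/72 ∈ [7/13, 10/13) → index 4
j=4: u_4=59/72 ∈ [10/13, 1) → index 5
j=5: u_5=71/72 ∈ [10/13, 1) → index 5

1 2 3 4 5 5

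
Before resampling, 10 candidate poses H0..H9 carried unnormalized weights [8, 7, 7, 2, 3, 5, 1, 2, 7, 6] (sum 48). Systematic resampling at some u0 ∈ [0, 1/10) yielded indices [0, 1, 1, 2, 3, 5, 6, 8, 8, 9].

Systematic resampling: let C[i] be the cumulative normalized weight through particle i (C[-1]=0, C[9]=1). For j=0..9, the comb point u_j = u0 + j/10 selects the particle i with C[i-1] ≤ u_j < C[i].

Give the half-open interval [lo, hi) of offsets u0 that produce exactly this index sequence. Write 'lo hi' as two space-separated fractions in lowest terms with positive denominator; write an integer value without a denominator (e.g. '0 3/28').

1/15 3/40

C = [1/6, 5/16, 11/24, 1/2, 9/16, 2/3, 11/16, 35/48, 7/8, 1]
j=0 picked index 0: u0 ∈ [0, 1/6)
j=1 picked index 1: u0 ∈ [1/15, 17/80)
j=2 picked index 1: u0 ∈ [-1/30, 9/80)
j=3 picked index 2: u0 ∈ [1/80, 19/120)
j=4 picked index 3: u0 ∈ [7/120, 1/10)
j=5 picked index 5: u0 ∈ [1/16, 1/6)
j=6 picked index 6: u0 ∈ [1/15, 7/80)
j=7 picked index 8: u0 ∈ [7/240, 7/40)
j=8 picked index 8: u0 ∈ [-17/240, 3/40)
j=9 picked index 9: u0 ∈ [-1/40, 1/10)
intersection: [1/15, 3/40)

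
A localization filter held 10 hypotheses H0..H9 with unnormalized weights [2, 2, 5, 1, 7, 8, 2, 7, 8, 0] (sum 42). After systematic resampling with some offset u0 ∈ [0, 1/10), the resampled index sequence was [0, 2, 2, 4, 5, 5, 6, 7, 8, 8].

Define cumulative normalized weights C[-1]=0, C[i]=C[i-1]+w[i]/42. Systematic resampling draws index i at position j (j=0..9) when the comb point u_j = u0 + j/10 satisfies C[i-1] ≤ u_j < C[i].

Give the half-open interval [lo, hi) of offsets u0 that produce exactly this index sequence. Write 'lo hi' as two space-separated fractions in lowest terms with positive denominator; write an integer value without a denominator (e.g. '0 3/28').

C = [1/21, 2/21, 3/14, 5/21, 17/42, 25/42, 9/14, 17/21, 1, 1]
j=0 picked index 0: u0 ∈ [0, 1/21)
j=1 picked index 2: u0 ∈ [-1/210, 4/35)
j=2 picked index 2: u0 ∈ [-11/105, 1/70)
j=3 picked index 4: u0 ∈ [-13/210, 11/105)
j=4 picked index 5: u0 ∈ [1/210, 41/210)
j=5 picked index 5: u0 ∈ [-2/21, 2/21)
j=6 picked index 6: u0 ∈ [-1/210, 3/70)
j=7 picked index 7: u0 ∈ [-2/35, 23/210)
j=8 picked index 8: u0 ∈ [1/105, 1/5)
j=9 picked index 8: u0 ∈ [-19/210, 1/10)
intersection: [1/105, 1/70)

1/105 1/70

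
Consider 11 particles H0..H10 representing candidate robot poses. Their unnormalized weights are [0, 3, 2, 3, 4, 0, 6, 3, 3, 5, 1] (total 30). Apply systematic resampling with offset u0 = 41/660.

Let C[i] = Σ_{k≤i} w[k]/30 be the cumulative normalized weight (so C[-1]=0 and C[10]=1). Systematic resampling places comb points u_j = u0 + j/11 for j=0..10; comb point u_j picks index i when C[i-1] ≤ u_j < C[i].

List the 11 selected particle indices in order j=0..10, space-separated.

1 2 3 4 6 6 7 7 8 9 10

C = [0, 1/10, 1/6, 4/15, 2/5, 2/5, 3/5, 7/10, 4/5, 29/30, 1]
j=0: u_0=41/660 ∈ [0, 1/10) → index 1
j=1: u_1=101/660 ∈ [1/10, 1/6) → index 2
j=2: u_2=161/660 ∈ [1/6, 4/15) → index 3
j=3: u_3=221/660 ∈ [4/15, 2/5) → index 4
j=4: u_4=281/660 ∈ [2/5, 3/5) → index 6
j=5: u_5=31/60 ∈ [2/5, 3/5) → index 6
j=6: u_6=401/660 ∈ [3/5, 7/10) → index 7
j=7: u_7=461/660 ∈ [3/5, 7/10) → index 7
j=8: u_8=521/660 ∈ [7/10, 4/5) → index 8
j=9: u_9=581/660 ∈ [4/5, 29/30) → index 9
j=10: u_10=641/660 ∈ [29/30, 1) → index 10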